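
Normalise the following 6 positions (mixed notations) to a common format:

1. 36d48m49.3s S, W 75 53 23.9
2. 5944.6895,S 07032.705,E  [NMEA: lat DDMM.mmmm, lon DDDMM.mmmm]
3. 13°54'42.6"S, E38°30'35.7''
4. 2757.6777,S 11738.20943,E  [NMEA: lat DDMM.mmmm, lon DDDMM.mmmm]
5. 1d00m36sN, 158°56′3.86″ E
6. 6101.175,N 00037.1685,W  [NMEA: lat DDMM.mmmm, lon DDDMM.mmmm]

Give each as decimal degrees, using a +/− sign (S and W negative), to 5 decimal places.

1. -36.81369, -75.88997
2. -59.74483, 70.54508
3. -13.91183, 38.50992
4. -27.96130, 117.63682
5. 1.01000, 158.93441
6. 61.01958, -0.61948

Point 1:
  φ: 36° + 48/60 + 49.3/3600 = 36 + 0.800000 + 0.013694 = 36.813694
  S → negative
  Longitude: 53′ + 23.9″ = 53.39833′; 75 + 53.39833/60 = 75.889972
  W ⇒ negate
Point 2:
  Latitude: split at 2 digits → 59° and 44.6895′; 59 + 44.6895/60 = 59.744825
  S → negative
  Lon: split at 3 digits → 070° and 32.705′; 70 + 32.705/60 = 70.545083
  E → positive
Point 3:
  Lat: 13 + 54/60 + 42.6/3600 = 13.911833
  S ⇒ negate
  Lon: 30′ + 35.7″ = 30.59500′; 38 + 30.59500/60 = 38.509917
  E ⇒ keep positive
Point 4:
  Latitude: split at 2 digits → 27° and 57.6777′; 27 + 57.6777/60 = 27.961295
  S → negative
  Longitude: degrees = first 3 digits = 117, minutes = 38.20943; 117 + 38.20943/60 = 117.636824
  E ⇒ keep positive
Point 5:
  φ: 1 + 0/60 + 36/3600 = 1.010000
  N ⇒ keep positive
  λ: 56′ + 3.86″ = 56.06433′; 158 + 56.06433/60 = 158.934406
  E → positive
Point 6:
  Latitude: degrees = first 2 digits = 61, minutes = 1.175; 61 + 1.175/60 = 61.019583
  N ⇒ keep positive
  Longitude: split at 3 digits → 000° and 37.1685′; 0 + 37.1685/60 = 0.619475
  hemisphere W, so the sign is −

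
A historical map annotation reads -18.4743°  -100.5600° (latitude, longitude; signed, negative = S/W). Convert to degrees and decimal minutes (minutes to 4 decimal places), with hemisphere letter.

Latitude is negative → S; |value| = 18.474300
φ: minutes = (18.474300 − 18) × 60 = 28.458000
Longitude is negative → W; |value| = 100.560000
Lon: minutes = (100.560000 − 100) × 60 = 33.600000

18° 28.4580′ S, 100° 33.6000′ W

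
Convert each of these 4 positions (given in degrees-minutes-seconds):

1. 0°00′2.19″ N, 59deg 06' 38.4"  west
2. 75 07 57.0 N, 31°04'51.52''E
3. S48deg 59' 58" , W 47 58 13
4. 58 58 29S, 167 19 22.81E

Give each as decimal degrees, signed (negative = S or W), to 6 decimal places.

1. 0.000608, -59.110667
2. 75.132500, 31.080978
3. -48.999444, -47.970278
4. -58.974722, 167.323003

Point 1:
  Lat: 0′ + 2.19″ = 0.03650′; 0 + 0.03650/60 = 0.0006083
  N → positive
  Lon: 59° + 6/60 + 38.4/3600 = 59 + 0.100000 + 0.010667 = 59.1106667
  W ⇒ negate
Point 2:
  Latitude: 75 + 7/60 + 57/3600 = 75.1325000
  N ⇒ keep positive
  λ: 4′ + 51.52″ = 4.85867′; 31 + 4.85867/60 = 31.0809778
  E → positive
Point 3:
  Lat: 48° + 59/60 + 58/3600 = 48 + 0.983333 + 0.016111 = 48.9994444
  S ⇒ negate
  λ: 47 + 58/60 + 13/3600 = 47.9702778
  W → negative
Point 4:
  Latitude: 58′ + 29″ = 58.48333′; 58 + 58.48333/60 = 58.9747222
  S → negative
  λ: 19′ + 22.81″ = 19.38017′; 167 + 19.38017/60 = 167.3230028
  E → positive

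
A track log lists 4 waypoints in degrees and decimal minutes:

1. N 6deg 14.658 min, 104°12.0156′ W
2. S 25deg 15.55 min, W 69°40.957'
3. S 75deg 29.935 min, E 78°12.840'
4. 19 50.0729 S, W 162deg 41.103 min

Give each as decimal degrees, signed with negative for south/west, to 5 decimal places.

1. 6.24430, -104.20026
2. -25.25917, -69.68262
3. -75.49892, 78.21400
4. -19.83455, -162.68505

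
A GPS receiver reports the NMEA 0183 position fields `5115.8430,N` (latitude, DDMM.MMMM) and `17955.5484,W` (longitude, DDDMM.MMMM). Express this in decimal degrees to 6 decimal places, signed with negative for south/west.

51.264050, -179.925807

Lat: degrees = first 2 digits = 51, minutes = 15.843; 51 + 15.843/60 = 51.2640500
N ⇒ keep positive
Longitude: split at 3 digits → 179° and 55.5484′; 179 + 55.5484/60 = 179.9258067
W → negative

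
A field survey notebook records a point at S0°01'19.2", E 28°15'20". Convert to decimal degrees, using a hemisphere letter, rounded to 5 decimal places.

φ: 0° + 1/60 + 19.2/3600 = 0 + 0.016667 + 0.005333 = 0.022000
Lon: 15′ + 20″ = 15.33333′; 28 + 15.33333/60 = 28.255556

0.02200° S, 28.25556° E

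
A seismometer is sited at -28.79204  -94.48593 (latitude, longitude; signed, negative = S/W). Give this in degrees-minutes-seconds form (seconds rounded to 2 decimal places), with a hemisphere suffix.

Latitude is negative → S; |value| = 28.792040
Latitude: whole degrees 28; 47.52240′ → 47′ and 31.3440″
Longitude is negative → W; |value| = 94.485930
Lon: 0.485930 × 60 = 29.15580′ → 29′, remainder × 60 = 9.3480″

28°47′31.34″ S, 94°29′9.35″ W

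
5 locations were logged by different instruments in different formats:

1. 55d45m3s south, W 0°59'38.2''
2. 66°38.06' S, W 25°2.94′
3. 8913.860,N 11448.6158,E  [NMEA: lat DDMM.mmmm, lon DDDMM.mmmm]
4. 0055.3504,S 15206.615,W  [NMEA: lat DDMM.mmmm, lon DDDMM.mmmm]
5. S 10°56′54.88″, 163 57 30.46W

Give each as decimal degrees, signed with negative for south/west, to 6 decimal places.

Point 1:
  Lat: 45′ + 3″ = 45.05000′; 55 + 45.05000/60 = 55.7508333
  hemisphere S, so the sign is −
  λ: 59′ + 38.2″ = 59.63667′; 0 + 59.63667/60 = 0.9939444
  W → negative
Point 2:
  Latitude: 66 + 38.06/60 = 66.6343333
  S ⇒ negate
  Longitude: 25 + 2.94/60 = 25.0490000
  W ⇒ negate
Point 3:
  Latitude: split at 2 digits → 89° and 13.86′; 89 + 13.86/60 = 89.2310000
  N ⇒ keep positive
  λ: degrees = first 3 digits = 114, minutes = 48.6158; 114 + 48.6158/60 = 114.8102633
  E ⇒ keep positive
Point 4:
  φ: split at 2 digits → 00° and 55.3504′; 0 + 55.3504/60 = 0.9225067
  S ⇒ negate
  Longitude: degrees = first 3 digits = 152, minutes = 6.615; 152 + 6.615/60 = 152.1102500
  W → negative
Point 5:
  Latitude: 56′ + 54.88″ = 56.91467′; 10 + 56.91467/60 = 10.9485778
  hemisphere S, so the sign is −
  λ: 163° + 57/60 + 30.46/3600 = 163 + 0.950000 + 0.008461 = 163.9584611
  W → negative

1. -55.750833, -0.993944
2. -66.634333, -25.049000
3. 89.231000, 114.810263
4. -0.922507, -152.110250
5. -10.948578, -163.958461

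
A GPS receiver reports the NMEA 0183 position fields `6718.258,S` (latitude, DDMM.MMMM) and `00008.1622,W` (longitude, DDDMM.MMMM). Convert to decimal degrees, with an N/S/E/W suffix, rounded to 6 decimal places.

67.304300° S, 0.136037° W

Lat: degrees = first 2 digits = 67, minutes = 18.258; 67 + 18.258/60 = 67.3043000
λ: split at 3 digits → 000° and 8.1622′; 0 + 8.1622/60 = 0.1360367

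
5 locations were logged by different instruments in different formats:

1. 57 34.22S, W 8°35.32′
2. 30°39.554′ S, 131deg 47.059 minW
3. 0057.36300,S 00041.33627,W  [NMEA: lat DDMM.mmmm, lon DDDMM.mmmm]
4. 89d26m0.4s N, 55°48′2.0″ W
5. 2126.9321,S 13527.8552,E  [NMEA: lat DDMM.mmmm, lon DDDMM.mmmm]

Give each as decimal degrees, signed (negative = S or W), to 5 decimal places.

1. -57.57033, -8.58867
2. -30.65923, -131.78432
3. -0.95605, -0.68894
4. 89.43344, -55.80056
5. -21.44887, 135.46425

Point 1:
  Latitude: 34.22′ = 0.570333°; total 57.570333
  S → negative
  Longitude: 8 + 35.32/60 = 8.588667
  W → negative
Point 2:
  φ: 39.554′ = 0.659233°; total 30.659233
  hemisphere S, so the sign is −
  Longitude: 131 + 47.059/60 = 131.784317
  hemisphere W, so the sign is −
Point 3:
  Latitude: degrees = first 2 digits = 0, minutes = 57.363; 0 + 57.363/60 = 0.956050
  hemisphere S, so the sign is −
  λ: split at 3 digits → 000° and 41.33627′; 0 + 41.33627/60 = 0.688938
  W → negative
Point 4:
  Latitude: 26′ + 0.4″ = 26.00667′; 89 + 26.00667/60 = 89.433444
  N → positive
  Lon: 55° + 48/60 + 2/3600 = 55 + 0.800000 + 0.000556 = 55.800556
  hemisphere W, so the sign is −
Point 5:
  Latitude: degrees = first 2 digits = 21, minutes = 26.9321; 21 + 26.9321/60 = 21.448868
  S ⇒ negate
  Longitude: degrees = first 3 digits = 135, minutes = 27.8552; 135 + 27.8552/60 = 135.464253
  E → positive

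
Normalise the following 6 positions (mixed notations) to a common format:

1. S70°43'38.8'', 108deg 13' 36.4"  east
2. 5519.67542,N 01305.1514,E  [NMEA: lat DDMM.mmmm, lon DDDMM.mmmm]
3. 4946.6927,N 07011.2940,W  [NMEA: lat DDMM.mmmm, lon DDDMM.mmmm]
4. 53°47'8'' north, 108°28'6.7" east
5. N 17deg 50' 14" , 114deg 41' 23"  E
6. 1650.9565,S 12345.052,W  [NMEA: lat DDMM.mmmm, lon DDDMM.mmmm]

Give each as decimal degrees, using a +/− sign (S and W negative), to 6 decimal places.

Point 1:
  Latitude: 70 + 43/60 + 38.8/3600 = 70.7274444
  S ⇒ negate
  λ: 108° + 13/60 + 36.4/3600 = 108 + 0.216667 + 0.010111 = 108.2267778
  E → positive
Point 2:
  Lat: split at 2 digits → 55° and 19.67542′; 55 + 19.67542/60 = 55.3279237
  N → positive
  λ: degrees = first 3 digits = 13, minutes = 5.1514; 13 + 5.1514/60 = 13.0858567
  E → positive
Point 3:
  Latitude: degrees = first 2 digits = 49, minutes = 46.6927; 49 + 46.6927/60 = 49.7782117
  N → positive
  λ: degrees = first 3 digits = 70, minutes = 11.294; 70 + 11.294/60 = 70.1882333
  hemisphere W, so the sign is −
Point 4:
  Lat: 47′ + 8″ = 47.13333′; 53 + 47.13333/60 = 53.7855556
  N → positive
  Longitude: 28′ + 6.7″ = 28.11167′; 108 + 28.11167/60 = 108.4685278
  E ⇒ keep positive
Point 5:
  Lat: 50′ + 14″ = 50.23333′; 17 + 50.23333/60 = 17.8372222
  N ⇒ keep positive
  Longitude: 114 + 41/60 + 23/3600 = 114.6897222
  E ⇒ keep positive
Point 6:
  φ: split at 2 digits → 16° and 50.9565′; 16 + 50.9565/60 = 16.8492750
  S → negative
  Lon: degrees = first 3 digits = 123, minutes = 45.052; 123 + 45.052/60 = 123.7508667
  W → negative

1. -70.727444, 108.226778
2. 55.327924, 13.085857
3. 49.778212, -70.188233
4. 53.785556, 108.468528
5. 17.837222, 114.689722
6. -16.849275, -123.750867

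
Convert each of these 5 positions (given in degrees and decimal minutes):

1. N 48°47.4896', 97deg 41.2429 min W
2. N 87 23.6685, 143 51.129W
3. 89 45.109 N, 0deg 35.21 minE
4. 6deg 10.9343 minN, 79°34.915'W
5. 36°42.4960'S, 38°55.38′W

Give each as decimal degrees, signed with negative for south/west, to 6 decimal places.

1. 48.791493, -97.687382
2. 87.394475, -143.852150
3. 89.751817, 0.586833
4. 6.182238, -79.581917
5. -36.708267, -38.923000

Point 1:
  φ: 48 + 47.4896/60 = 48.7914933
  N → positive
  Lon: 97 + 41.2429/60 = 97.6873817
  W ⇒ negate
Point 2:
  φ: 87 + 23.6685/60 = 87.3944750
  N ⇒ keep positive
  Longitude: 143 + 51.129/60 = 143.8521500
  W ⇒ negate
Point 3:
  Lat: 45.109′ = 0.751817°; total 89.7518167
  N → positive
  Lon: 0 + 35.21/60 = 0.5868333
  E ⇒ keep positive
Point 4:
  φ: 6 + 10.9343/60 = 6.1822383
  N → positive
  λ: 34.915′ = 0.581917°; total 79.5819167
  hemisphere W, so the sign is −
Point 5:
  Lat: 42.496′ = 0.708267°; total 36.7082667
  S → negative
  λ: 38 + 55.38/60 = 38.9230000
  hemisphere W, so the sign is −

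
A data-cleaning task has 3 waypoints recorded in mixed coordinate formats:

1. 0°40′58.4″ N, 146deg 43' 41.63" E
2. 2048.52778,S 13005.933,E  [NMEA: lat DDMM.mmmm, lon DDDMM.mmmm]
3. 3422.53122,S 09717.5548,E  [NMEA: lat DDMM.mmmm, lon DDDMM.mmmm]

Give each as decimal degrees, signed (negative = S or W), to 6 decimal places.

1. 0.682889, 146.728231
2. -20.808796, 130.098883
3. -34.375520, 97.292580

Point 1:
  φ: 0° + 40/60 + 58.4/3600 = 0 + 0.666667 + 0.016222 = 0.6828889
  N → positive
  Lon: 146 + 43/60 + 41.63/3600 = 146.7282306
  E → positive
Point 2:
  φ: split at 2 digits → 20° and 48.52778′; 20 + 48.52778/60 = 20.8087963
  hemisphere S, so the sign is −
  λ: degrees = first 3 digits = 130, minutes = 5.933; 130 + 5.933/60 = 130.0988833
  E → positive
Point 3:
  Lat: split at 2 digits → 34° and 22.53122′; 34 + 22.53122/60 = 34.3755203
  S ⇒ negate
  λ: degrees = first 3 digits = 97, minutes = 17.5548; 97 + 17.5548/60 = 97.2925800
  E ⇒ keep positive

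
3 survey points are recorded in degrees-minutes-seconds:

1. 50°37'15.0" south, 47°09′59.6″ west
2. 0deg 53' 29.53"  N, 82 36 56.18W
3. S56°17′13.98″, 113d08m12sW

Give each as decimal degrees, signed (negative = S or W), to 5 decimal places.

1. -50.62083, -47.16656
2. 0.89154, -82.61561
3. -56.28722, -113.13667

Point 1:
  Lat: 50° + 37/60 + 15/3600 = 50 + 0.616667 + 0.004167 = 50.620833
  S → negative
  Longitude: 9′ + 59.6″ = 9.99333′; 47 + 9.99333/60 = 47.166556
  W ⇒ negate
Point 2:
  Latitude: 0 + 53/60 + 29.53/3600 = 0.891536
  N ⇒ keep positive
  λ: 82° + 36/60 + 56.18/3600 = 82 + 0.600000 + 0.015606 = 82.615606
  W ⇒ negate
Point 3:
  Lat: 56 + 17/60 + 13.98/3600 = 56.287217
  S ⇒ negate
  Lon: 113° + 8/60 + 12/3600 = 113 + 0.133333 + 0.003333 = 113.136667
  W → negative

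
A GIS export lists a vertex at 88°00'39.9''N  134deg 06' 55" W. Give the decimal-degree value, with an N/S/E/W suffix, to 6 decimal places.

Latitude: 0′ + 39.9″ = 0.66500′; 88 + 0.66500/60 = 88.0110833
Longitude: 134 + 6/60 + 55/3600 = 134.1152778

88.011083° N, 134.115278° W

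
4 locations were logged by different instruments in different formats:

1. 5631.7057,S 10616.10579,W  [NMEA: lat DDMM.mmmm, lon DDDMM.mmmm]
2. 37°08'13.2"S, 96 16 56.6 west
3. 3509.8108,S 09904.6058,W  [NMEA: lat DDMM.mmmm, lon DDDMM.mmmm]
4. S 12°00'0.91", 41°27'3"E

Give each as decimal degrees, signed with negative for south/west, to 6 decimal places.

Point 1:
  Lat: split at 2 digits → 56° and 31.7057′; 56 + 31.7057/60 = 56.5284283
  hemisphere S, so the sign is −
  Lon: split at 3 digits → 106° and 16.10579′; 106 + 16.10579/60 = 106.2684298
  W → negative
Point 2:
  Lat: 37° + 8/60 + 13.2/3600 = 37 + 0.133333 + 0.003667 = 37.1370000
  hemisphere S, so the sign is −
  Lon: 96 + 16/60 + 56.6/3600 = 96.2823889
  W → negative
Point 3:
  Lat: degrees = first 2 digits = 35, minutes = 9.8108; 35 + 9.8108/60 = 35.1635133
  S ⇒ negate
  λ: degrees = first 3 digits = 99, minutes = 4.6058; 99 + 4.6058/60 = 99.0767633
  hemisphere W, so the sign is −
Point 4:
  φ: 0′ + 0.91″ = 0.01517′; 12 + 0.01517/60 = 12.0002528
  S ⇒ negate
  Lon: 27′ + 3″ = 27.05000′; 41 + 27.05000/60 = 41.4508333
  E ⇒ keep positive

1. -56.528428, -106.268430
2. -37.137000, -96.282389
3. -35.163513, -99.076763
4. -12.000253, 41.450833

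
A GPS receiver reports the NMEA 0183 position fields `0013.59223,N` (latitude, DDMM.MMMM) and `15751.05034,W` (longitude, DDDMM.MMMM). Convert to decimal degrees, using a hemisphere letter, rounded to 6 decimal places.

0.226537° N, 157.850839° W

Latitude: degrees = first 2 digits = 0, minutes = 13.59223; 0 + 13.59223/60 = 0.2265372
Lon: split at 3 digits → 157° and 51.05034′; 157 + 51.05034/60 = 157.8508390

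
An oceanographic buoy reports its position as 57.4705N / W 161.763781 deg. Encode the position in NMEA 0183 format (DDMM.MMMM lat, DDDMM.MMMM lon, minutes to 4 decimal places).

5728.2300,N / 16145.8269,W

φ: minutes = (57.470500 − 57) × 60 = 28.230000
Longitude: 161° + 0.763781 × 60 = 161° 45.826860′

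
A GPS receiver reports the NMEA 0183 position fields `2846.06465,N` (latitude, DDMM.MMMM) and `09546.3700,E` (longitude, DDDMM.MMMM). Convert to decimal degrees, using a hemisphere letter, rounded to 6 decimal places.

28.767744° N, 95.772833° E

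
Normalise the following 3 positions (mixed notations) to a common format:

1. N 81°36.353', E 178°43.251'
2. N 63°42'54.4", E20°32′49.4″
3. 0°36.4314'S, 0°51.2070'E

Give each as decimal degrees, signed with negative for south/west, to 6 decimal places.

Point 1:
  Lat: 36.353′ = 0.605883°; total 81.6058833
  N → positive
  Lon: 178 + 43.251/60 = 178.7208500
  E → positive
Point 2:
  φ: 42′ + 54.4″ = 42.90667′; 63 + 42.90667/60 = 63.7151111
  N ⇒ keep positive
  Lon: 20° + 32/60 + 49.4/3600 = 20 + 0.533333 + 0.013722 = 20.5470556
  E ⇒ keep positive
Point 3:
  Lat: 36.4314′ = 0.607190°; total 0.6071900
  S ⇒ negate
  Longitude: 51.207′ = 0.853450°; total 0.8534500
  E ⇒ keep positive

1. 81.605883, 178.720850
2. 63.715111, 20.547056
3. -0.607190, 0.853450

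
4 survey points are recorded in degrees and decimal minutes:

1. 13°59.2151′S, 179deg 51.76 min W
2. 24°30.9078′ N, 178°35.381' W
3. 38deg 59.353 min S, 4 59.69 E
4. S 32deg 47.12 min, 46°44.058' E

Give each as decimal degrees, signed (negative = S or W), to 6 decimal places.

1. -13.986918, -179.862667
2. 24.515130, -178.589683
3. -38.989217, 4.994833
4. -32.785333, 46.734300

Point 1:
  φ: 13 + 59.2151/60 = 13.9869183
  hemisphere S, so the sign is −
  λ: 51.76′ = 0.862667°; total 179.8626667
  W → negative
Point 2:
  φ: 30.9078′ = 0.515130°; total 24.5151300
  N ⇒ keep positive
  Lon: 178 + 35.381/60 = 178.5896833
  W → negative
Point 3:
  Latitude: 38 + 59.353/60 = 38.9892167
  S ⇒ negate
  λ: 59.69′ = 0.994833°; total 4.9948333
  E → positive
Point 4:
  φ: 32 + 47.12/60 = 32.7853333
  S → negative
  λ: 46 + 44.058/60 = 46.7343000
  E → positive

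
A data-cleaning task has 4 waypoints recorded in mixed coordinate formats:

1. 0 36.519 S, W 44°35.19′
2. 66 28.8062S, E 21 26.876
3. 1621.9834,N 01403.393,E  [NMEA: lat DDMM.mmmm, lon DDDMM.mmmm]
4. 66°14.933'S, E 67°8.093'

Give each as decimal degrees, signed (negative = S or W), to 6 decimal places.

Point 1:
  Lat: 0 + 36.519/60 = 0.6086500
  hemisphere S, so the sign is −
  Lon: 44 + 35.19/60 = 44.5865000
  W → negative
Point 2:
  φ: 28.8062′ = 0.480103°; total 66.4801033
  S → negative
  λ: 26.876′ = 0.447933°; total 21.4479333
  E → positive
Point 3:
  Latitude: split at 2 digits → 16° and 21.9834′; 16 + 21.9834/60 = 16.3663900
  N → positive
  λ: degrees = first 3 digits = 14, minutes = 3.393; 14 + 3.393/60 = 14.0565500
  E ⇒ keep positive
Point 4:
  Latitude: 14.933′ = 0.248883°; total 66.2488833
  S → negative
  Longitude: 8.093′ = 0.134883°; total 67.1348833
  E ⇒ keep positive

1. -0.608650, -44.586500
2. -66.480103, 21.447933
3. 16.366390, 14.056550
4. -66.248883, 67.134883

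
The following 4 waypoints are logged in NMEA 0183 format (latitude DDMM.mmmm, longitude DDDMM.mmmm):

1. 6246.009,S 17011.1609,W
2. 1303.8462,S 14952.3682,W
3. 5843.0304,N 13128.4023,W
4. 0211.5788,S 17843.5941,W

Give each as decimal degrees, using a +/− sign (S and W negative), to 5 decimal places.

1. -62.76682, -170.18602
2. -13.06410, -149.87280
3. 58.71717, -131.47337
4. -2.19298, -178.72657

Point 1:
  Lat: split at 2 digits → 62° and 46.009′; 62 + 46.009/60 = 62.766817
  S → negative
  Longitude: degrees = first 3 digits = 170, minutes = 11.1609; 170 + 11.1609/60 = 170.186015
  W ⇒ negate
Point 2:
  Latitude: split at 2 digits → 13° and 3.8462′; 13 + 3.8462/60 = 13.064103
  S → negative
  λ: split at 3 digits → 149° and 52.3682′; 149 + 52.3682/60 = 149.872803
  W ⇒ negate
Point 3:
  Lat: split at 2 digits → 58° and 43.0304′; 58 + 43.0304/60 = 58.717173
  N → positive
  Longitude: split at 3 digits → 131° and 28.4023′; 131 + 28.4023/60 = 131.473372
  W ⇒ negate
Point 4:
  Lat: split at 2 digits → 02° and 11.5788′; 2 + 11.5788/60 = 2.192980
  S → negative
  Longitude: degrees = first 3 digits = 178, minutes = 43.5941; 178 + 43.5941/60 = 178.726568
  hemisphere W, so the sign is −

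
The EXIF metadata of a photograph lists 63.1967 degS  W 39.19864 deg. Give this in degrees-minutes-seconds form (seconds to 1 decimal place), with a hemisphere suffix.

φ: 0.196700 × 60 = 11.80200′ → 11′, remainder × 60 = 48.120″
Longitude: 0.198640 × 60 = 11.91840′ → 11′, remainder × 60 = 55.104″

63°11′48.1″ S, 39°11′55.1″ W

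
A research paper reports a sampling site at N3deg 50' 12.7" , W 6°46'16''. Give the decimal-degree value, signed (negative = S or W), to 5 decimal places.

3.83686, -6.77111

Latitude: 3 + 50/60 + 12.7/3600 = 3.836861
N ⇒ keep positive
Longitude: 46′ + 16″ = 46.26667′; 6 + 46.26667/60 = 6.771111
hemisphere W, so the sign is −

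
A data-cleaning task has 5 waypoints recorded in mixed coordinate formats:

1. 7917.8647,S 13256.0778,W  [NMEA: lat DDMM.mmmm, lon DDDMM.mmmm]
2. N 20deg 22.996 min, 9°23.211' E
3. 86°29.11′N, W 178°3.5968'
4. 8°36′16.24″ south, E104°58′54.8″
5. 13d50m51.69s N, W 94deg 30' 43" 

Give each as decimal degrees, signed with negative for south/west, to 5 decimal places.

1. -79.29775, -132.93463
2. 20.38327, 9.38685
3. 86.48517, -178.05995
4. -8.60451, 104.98189
5. 13.84769, -94.51194

Point 1:
  Lat: degrees = first 2 digits = 79, minutes = 17.8647; 79 + 17.8647/60 = 79.297745
  S → negative
  Lon: degrees = first 3 digits = 132, minutes = 56.0778; 132 + 56.0778/60 = 132.934630
  W → negative
Point 2:
  Lat: 20 + 22.996/60 = 20.383267
  N → positive
  λ: 23.211′ = 0.386850°; total 9.386850
  E ⇒ keep positive
Point 3:
  Latitude: 86 + 29.11/60 = 86.485167
  N ⇒ keep positive
  Longitude: 178 + 3.5968/60 = 178.059947
  W → negative
Point 4:
  Lat: 8 + 36/60 + 16.24/3600 = 8.604511
  S ⇒ negate
  Lon: 104° + 58/60 + 54.8/3600 = 104 + 0.966667 + 0.015222 = 104.981889
  E ⇒ keep positive
Point 5:
  Latitude: 13 + 50/60 + 51.69/3600 = 13.847692
  N ⇒ keep positive
  λ: 30′ + 43″ = 30.71667′; 94 + 30.71667/60 = 94.511944
  hemisphere W, so the sign is −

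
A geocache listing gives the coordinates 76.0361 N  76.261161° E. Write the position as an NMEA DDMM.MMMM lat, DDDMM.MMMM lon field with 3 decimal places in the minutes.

7602.166,N / 07615.670,E

Latitude: 76° + 0.036100 × 60 = 76° 2.16600′
Longitude: 76° + 0.261161 × 60 = 76° 15.66966′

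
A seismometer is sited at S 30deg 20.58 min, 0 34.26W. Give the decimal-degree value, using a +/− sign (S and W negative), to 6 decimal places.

-30.343000, -0.571000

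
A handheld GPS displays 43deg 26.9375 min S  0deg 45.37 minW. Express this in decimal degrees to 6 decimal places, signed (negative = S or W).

-43.448958, -0.756167

φ: 26.9375′ = 0.448958°; total 43.4489583
hemisphere S, so the sign is −
λ: 0 + 45.37/60 = 0.7561667
W → negative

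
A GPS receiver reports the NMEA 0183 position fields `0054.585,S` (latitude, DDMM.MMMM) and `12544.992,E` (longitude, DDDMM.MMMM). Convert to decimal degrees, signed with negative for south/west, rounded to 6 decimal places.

-0.909750, 125.749867

φ: split at 2 digits → 00° and 54.585′; 0 + 54.585/60 = 0.9097500
S ⇒ negate
Longitude: split at 3 digits → 125° and 44.992′; 125 + 44.992/60 = 125.7498667
E ⇒ keep positive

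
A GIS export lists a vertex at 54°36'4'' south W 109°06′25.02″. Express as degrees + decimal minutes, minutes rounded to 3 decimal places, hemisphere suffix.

54° 36.067′ S, 109° 6.417′ W

Latitude: seconds/60 = 0.06667; minutes = 36 + 0.06667 = 36.06667
Lon: 6 + 25.02/60 = 6.41700′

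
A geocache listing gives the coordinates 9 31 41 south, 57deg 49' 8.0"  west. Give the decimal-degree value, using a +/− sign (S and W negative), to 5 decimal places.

Latitude: 31′ + 41″ = 31.68333′; 9 + 31.68333/60 = 9.528056
hemisphere S, so the sign is −
Lon: 57° + 49/60 + 8/3600 = 57 + 0.816667 + 0.002222 = 57.818889
W → negative

-9.52806, -57.81889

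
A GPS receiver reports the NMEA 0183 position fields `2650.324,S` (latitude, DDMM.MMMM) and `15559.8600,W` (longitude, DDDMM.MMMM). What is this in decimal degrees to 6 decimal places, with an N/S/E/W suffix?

Lat: split at 2 digits → 26° and 50.324′; 26 + 50.324/60 = 26.8387333
Lon: degrees = first 3 digits = 155, minutes = 59.86; 155 + 59.86/60 = 155.9976667

26.838733° S, 155.997667° W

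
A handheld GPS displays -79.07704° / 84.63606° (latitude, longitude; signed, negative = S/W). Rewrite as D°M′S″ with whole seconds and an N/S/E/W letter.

79°04′37″ S, 84°38′10″ E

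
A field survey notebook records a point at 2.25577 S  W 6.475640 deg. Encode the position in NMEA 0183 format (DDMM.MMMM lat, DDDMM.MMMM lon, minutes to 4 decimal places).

0215.3462,S / 00628.5384,W

φ: minutes = (2.255770 − 2) × 60 = 15.346200
Lon: minutes = (6.475640 − 6) × 60 = 28.538400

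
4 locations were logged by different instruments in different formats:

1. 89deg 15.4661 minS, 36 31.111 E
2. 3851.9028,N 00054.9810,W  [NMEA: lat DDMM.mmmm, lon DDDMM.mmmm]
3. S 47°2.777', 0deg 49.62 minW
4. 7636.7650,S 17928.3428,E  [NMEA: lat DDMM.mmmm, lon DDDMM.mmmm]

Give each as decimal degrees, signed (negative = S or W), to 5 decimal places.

1. -89.25777, 36.51852
2. 38.86505, -0.91635
3. -47.04628, -0.82700
4. -76.61275, 179.47238

Point 1:
  φ: 15.4661′ = 0.257768°; total 89.257768
  S → negative
  Lon: 31.111′ = 0.518517°; total 36.518517
  E → positive
Point 2:
  φ: split at 2 digits → 38° and 51.9028′; 38 + 51.9028/60 = 38.865047
  N ⇒ keep positive
  Lon: degrees = first 3 digits = 0, minutes = 54.981; 0 + 54.981/60 = 0.916350
  hemisphere W, so the sign is −
Point 3:
  φ: 47 + 2.777/60 = 47.046283
  hemisphere S, so the sign is −
  Longitude: 49.62′ = 0.827000°; total 0.827000
  hemisphere W, so the sign is −
Point 4:
  φ: split at 2 digits → 76° and 36.765′; 76 + 36.765/60 = 76.612750
  S → negative
  Lon: degrees = first 3 digits = 179, minutes = 28.3428; 179 + 28.3428/60 = 179.472380
  E → positive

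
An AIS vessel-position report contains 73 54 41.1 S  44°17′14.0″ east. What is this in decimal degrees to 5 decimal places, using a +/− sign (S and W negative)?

Lat: 73 + 54/60 + 41.1/3600 = 73.911417
S ⇒ negate
Lon: 44° + 17/60 + 14/3600 = 44 + 0.283333 + 0.003889 = 44.287222
E ⇒ keep positive

-73.91142, 44.28722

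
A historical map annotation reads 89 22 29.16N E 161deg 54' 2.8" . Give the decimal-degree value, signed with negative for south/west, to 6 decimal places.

89.374767, 161.900778

φ: 22′ + 29.16″ = 22.48600′; 89 + 22.48600/60 = 89.3747667
N ⇒ keep positive
Lon: 54′ + 2.8″ = 54.04667′; 161 + 54.04667/60 = 161.9007778
E ⇒ keep positive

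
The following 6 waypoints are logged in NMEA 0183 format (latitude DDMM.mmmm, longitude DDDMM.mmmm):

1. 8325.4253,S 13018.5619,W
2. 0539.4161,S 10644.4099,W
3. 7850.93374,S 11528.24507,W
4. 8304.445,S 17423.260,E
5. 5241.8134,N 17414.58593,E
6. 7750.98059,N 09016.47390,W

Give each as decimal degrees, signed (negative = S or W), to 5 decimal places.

1. -83.42376, -130.30937
2. -5.65694, -106.74017
3. -78.84890, -115.47075
4. -83.07408, 174.38767
5. 52.69689, 174.24310
6. 77.84968, -90.27457

Point 1:
  φ: degrees = first 2 digits = 83, minutes = 25.4253; 83 + 25.4253/60 = 83.423755
  S → negative
  Lon: degrees = first 3 digits = 130, minutes = 18.5619; 130 + 18.5619/60 = 130.309365
  W → negative
Point 2:
  φ: split at 2 digits → 05° and 39.4161′; 5 + 39.4161/60 = 5.656935
  hemisphere S, so the sign is −
  Longitude: degrees = first 3 digits = 106, minutes = 44.4099; 106 + 44.4099/60 = 106.740165
  W → negative
Point 3:
  Latitude: degrees = first 2 digits = 78, minutes = 50.93374; 78 + 50.93374/60 = 78.848896
  S → negative
  Lon: split at 3 digits → 115° and 28.24507′; 115 + 28.24507/60 = 115.470751
  W → negative
Point 4:
  Lat: split at 2 digits → 83° and 4.445′; 83 + 4.445/60 = 83.074083
  S ⇒ negate
  Lon: split at 3 digits → 174° and 23.26′; 174 + 23.26/60 = 174.387667
  E → positive
Point 5:
  Lat: degrees = first 2 digits = 52, minutes = 41.8134; 52 + 41.8134/60 = 52.696890
  N → positive
  Lon: degrees = first 3 digits = 174, minutes = 14.58593; 174 + 14.58593/60 = 174.243099
  E ⇒ keep positive
Point 6:
  Lat: degrees = first 2 digits = 77, minutes = 50.98059; 77 + 50.98059/60 = 77.849677
  N → positive
  λ: degrees = first 3 digits = 90, minutes = 16.4739; 90 + 16.4739/60 = 90.274565
  hemisphere W, so the sign is −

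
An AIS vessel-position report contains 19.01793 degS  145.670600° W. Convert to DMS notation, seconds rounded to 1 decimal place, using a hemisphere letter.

Lat: 0.017930° → 1.07580′; 0.07580 × 60 = 4.548″
λ: 0.670600 × 60 = 40.23600′ → 40′, remainder × 60 = 14.160″

19°01′4.5″ S, 145°40′14.2″ W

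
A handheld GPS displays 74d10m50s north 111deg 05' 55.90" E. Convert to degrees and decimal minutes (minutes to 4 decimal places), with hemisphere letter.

74° 10.8333′ N, 111° 5.9317′ E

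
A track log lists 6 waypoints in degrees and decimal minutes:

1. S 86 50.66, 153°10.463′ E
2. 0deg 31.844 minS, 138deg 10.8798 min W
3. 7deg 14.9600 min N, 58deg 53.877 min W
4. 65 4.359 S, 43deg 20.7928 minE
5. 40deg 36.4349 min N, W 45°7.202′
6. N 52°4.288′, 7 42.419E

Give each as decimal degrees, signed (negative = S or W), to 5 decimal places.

Point 1:
  φ: 50.66′ = 0.844333°; total 86.844333
  hemisphere S, so the sign is −
  Lon: 10.463′ = 0.174383°; total 153.174383
  E → positive
Point 2:
  Latitude: 31.844′ = 0.530733°; total 0.530733
  S → negative
  λ: 10.8798′ = 0.181330°; total 138.181330
  W ⇒ negate
Point 3:
  Lat: 14.96′ = 0.249333°; total 7.249333
  N → positive
  Longitude: 53.877′ = 0.897950°; total 58.897950
  W → negative
Point 4:
  Lat: 4.359′ = 0.072650°; total 65.072650
  hemisphere S, so the sign is −
  Longitude: 20.7928′ = 0.346547°; total 43.346547
  E ⇒ keep positive
Point 5:
  Lat: 40 + 36.4349/60 = 40.607248
  N → positive
  λ: 45 + 7.202/60 = 45.120033
  hemisphere W, so the sign is −
Point 6:
  Lat: 52 + 4.288/60 = 52.071467
  N ⇒ keep positive
  Longitude: 7 + 42.419/60 = 7.706983
  E → positive

1. -86.84433, 153.17438
2. -0.53073, -138.18133
3. 7.24933, -58.89795
4. -65.07265, 43.34655
5. 40.60725, -45.12003
6. 52.07147, 7.70698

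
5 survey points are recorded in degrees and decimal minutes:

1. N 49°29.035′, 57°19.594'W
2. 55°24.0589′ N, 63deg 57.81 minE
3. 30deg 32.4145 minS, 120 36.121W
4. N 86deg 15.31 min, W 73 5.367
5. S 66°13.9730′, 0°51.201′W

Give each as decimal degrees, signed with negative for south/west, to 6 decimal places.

1. 49.483917, -57.326567
2. 55.400982, 63.963500
3. -30.540242, -120.602017
4. 86.255167, -73.089450
5. -66.232883, -0.853350

Point 1:
  Lat: 49 + 29.035/60 = 49.4839167
  N ⇒ keep positive
  λ: 57 + 19.594/60 = 57.3265667
  hemisphere W, so the sign is −
Point 2:
  Latitude: 55 + 24.0589/60 = 55.4009817
  N → positive
  λ: 57.81′ = 0.963500°; total 63.9635000
  E → positive
Point 3:
  Lat: 32.4145′ = 0.540242°; total 30.5402417
  S → negative
  Longitude: 120 + 36.121/60 = 120.6020167
  W → negative
Point 4:
  Lat: 86 + 15.31/60 = 86.2551667
  N → positive
  Longitude: 5.367′ = 0.089450°; total 73.0894500
  W → negative
Point 5:
  Latitude: 66 + 13.973/60 = 66.2328833
  hemisphere S, so the sign is −
  Lon: 51.201′ = 0.853350°; total 0.8533500
  W → negative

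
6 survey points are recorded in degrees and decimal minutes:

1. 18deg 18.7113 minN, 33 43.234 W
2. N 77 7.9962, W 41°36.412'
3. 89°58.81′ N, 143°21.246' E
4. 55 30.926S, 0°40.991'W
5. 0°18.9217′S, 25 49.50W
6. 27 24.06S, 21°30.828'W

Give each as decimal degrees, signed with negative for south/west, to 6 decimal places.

Point 1:
  Lat: 18.7113′ = 0.311855°; total 18.3118550
  N ⇒ keep positive
  Longitude: 33 + 43.234/60 = 33.7205667
  hemisphere W, so the sign is −
Point 2:
  φ: 77 + 7.9962/60 = 77.1332700
  N → positive
  Longitude: 36.412′ = 0.606867°; total 41.6068667
  W ⇒ negate
Point 3:
  Lat: 89 + 58.81/60 = 89.9801667
  N → positive
  Longitude: 21.246′ = 0.354100°; total 143.3541000
  E → positive
Point 4:
  Lat: 30.926′ = 0.515433°; total 55.5154333
  S → negative
  Lon: 0 + 40.991/60 = 0.6831833
  W ⇒ negate
Point 5:
  φ: 18.9217′ = 0.315362°; total 0.3153617
  S → negative
  Lon: 49.5′ = 0.825000°; total 25.8250000
  hemisphere W, so the sign is −
Point 6:
  φ: 24.06′ = 0.401000°; total 27.4010000
  hemisphere S, so the sign is −
  λ: 30.828′ = 0.513800°; total 21.5138000
  W ⇒ negate

1. 18.311855, -33.720567
2. 77.133270, -41.606867
3. 89.980167, 143.354100
4. -55.515433, -0.683183
5. -0.315362, -25.825000
6. -27.401000, -21.513800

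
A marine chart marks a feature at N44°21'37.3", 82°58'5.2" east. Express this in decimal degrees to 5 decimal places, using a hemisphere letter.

φ: 21′ + 37.3″ = 21.62167′; 44 + 21.62167/60 = 44.360361
Lon: 58′ + 5.2″ = 58.08667′; 82 + 58.08667/60 = 82.968111

44.36036° N, 82.96811° E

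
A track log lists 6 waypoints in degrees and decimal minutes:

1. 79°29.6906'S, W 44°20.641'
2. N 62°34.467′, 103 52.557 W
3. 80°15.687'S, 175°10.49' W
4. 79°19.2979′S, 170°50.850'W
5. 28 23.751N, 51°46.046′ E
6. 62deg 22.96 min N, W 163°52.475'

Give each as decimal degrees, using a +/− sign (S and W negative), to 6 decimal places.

Point 1:
  Latitude: 79 + 29.6906/60 = 79.4948433
  hemisphere S, so the sign is −
  Longitude: 44 + 20.641/60 = 44.3440167
  hemisphere W, so the sign is −
Point 2:
  Lat: 34.467′ = 0.574450°; total 62.5744500
  N ⇒ keep positive
  Lon: 52.557′ = 0.875950°; total 103.8759500
  W ⇒ negate
Point 3:
  φ: 15.687′ = 0.261450°; total 80.2614500
  hemisphere S, so the sign is −
  λ: 175 + 10.49/60 = 175.1748333
  W → negative
Point 4:
  Lat: 19.2979′ = 0.321632°; total 79.3216317
  S ⇒ negate
  Longitude: 170 + 50.85/60 = 170.8475000
  W ⇒ negate
Point 5:
  Latitude: 28 + 23.751/60 = 28.3958500
  N → positive
  Longitude: 46.046′ = 0.767433°; total 51.7674333
  E ⇒ keep positive
Point 6:
  φ: 22.96′ = 0.382667°; total 62.3826667
  N ⇒ keep positive
  λ: 52.475′ = 0.874583°; total 163.8745833
  W → negative

1. -79.494843, -44.344017
2. 62.574450, -103.875950
3. -80.261450, -175.174833
4. -79.321632, -170.847500
5. 28.395850, 51.767433
6. 62.382667, -163.874583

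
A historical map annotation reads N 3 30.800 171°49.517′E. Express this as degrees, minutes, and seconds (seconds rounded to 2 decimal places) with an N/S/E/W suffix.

Lat: 30.80000′ → 30′ and 0.80000 × 60 = 48.0000″
Longitude: 49.51700′ → 49′ and 0.51700 × 60 = 31.0200″

3°30′48.00″ N, 171°49′31.02″ E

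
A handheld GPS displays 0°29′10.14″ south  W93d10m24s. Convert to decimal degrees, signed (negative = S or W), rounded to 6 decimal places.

-0.486150, -93.173333

Lat: 0° + 29/60 + 10.14/3600 = 0 + 0.483333 + 0.002817 = 0.4861500
S → negative
Lon: 10′ + 24″ = 10.40000′; 93 + 10.40000/60 = 93.1733333
W → negative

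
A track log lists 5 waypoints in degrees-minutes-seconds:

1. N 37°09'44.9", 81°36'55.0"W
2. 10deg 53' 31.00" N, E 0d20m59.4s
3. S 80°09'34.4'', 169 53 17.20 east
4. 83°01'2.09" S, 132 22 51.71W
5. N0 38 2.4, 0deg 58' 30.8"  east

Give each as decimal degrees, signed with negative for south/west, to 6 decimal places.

1. 37.162472, -81.615278
2. 10.891944, 0.349833
3. -80.159556, 169.888111
4. -83.017247, -132.381031
5. 0.634000, 0.975222

Point 1:
  φ: 37° + 9/60 + 44.9/3600 = 37 + 0.150000 + 0.012472 = 37.1624722
  N ⇒ keep positive
  Lon: 36′ + 55″ = 36.91667′; 81 + 36.91667/60 = 81.6152778
  W ⇒ negate
Point 2:
  Latitude: 10° + 53/60 + 31/3600 = 10 + 0.883333 + 0.008611 = 10.8919444
  N → positive
  Lon: 0 + 20/60 + 59.4/3600 = 0.3498333
  E → positive
Point 3:
  φ: 80° + 9/60 + 34.4/3600 = 80 + 0.150000 + 0.009556 = 80.1595556
  S → negative
  Longitude: 169 + 53/60 + 17.2/3600 = 169.8881111
  E ⇒ keep positive
Point 4:
  Lat: 1′ + 2.09″ = 1.03483′; 83 + 1.03483/60 = 83.0172472
  hemisphere S, so the sign is −
  λ: 132° + 22/60 + 51.71/3600 = 132 + 0.366667 + 0.014364 = 132.3810306
  W ⇒ negate
Point 5:
  φ: 0° + 38/60 + 2.4/3600 = 0 + 0.633333 + 0.000667 = 0.6340000
  N ⇒ keep positive
  Longitude: 0° + 58/60 + 30.8/3600 = 0 + 0.966667 + 0.008556 = 0.9752222
  E ⇒ keep positive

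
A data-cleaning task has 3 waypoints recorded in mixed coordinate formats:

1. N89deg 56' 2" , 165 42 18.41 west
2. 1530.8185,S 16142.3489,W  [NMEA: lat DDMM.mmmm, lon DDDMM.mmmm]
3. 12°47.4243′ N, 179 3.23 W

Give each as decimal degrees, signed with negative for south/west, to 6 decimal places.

Point 1:
  φ: 56′ + 2″ = 56.03333′; 89 + 56.03333/60 = 89.9338889
  N ⇒ keep positive
  Lon: 42′ + 18.41″ = 42.30683′; 165 + 42.30683/60 = 165.7051139
  hemisphere W, so the sign is −
Point 2:
  Lat: split at 2 digits → 15° and 30.8185′; 15 + 30.8185/60 = 15.5136417
  S ⇒ negate
  λ: degrees = first 3 digits = 161, minutes = 42.3489; 161 + 42.3489/60 = 161.7058150
  hemisphere W, so the sign is −
Point 3:
  Lat: 12 + 47.4243/60 = 12.7904050
  N → positive
  Lon: 179 + 3.23/60 = 179.0538333
  W → negative

1. 89.933889, -165.705114
2. -15.513642, -161.705815
3. 12.790405, -179.053833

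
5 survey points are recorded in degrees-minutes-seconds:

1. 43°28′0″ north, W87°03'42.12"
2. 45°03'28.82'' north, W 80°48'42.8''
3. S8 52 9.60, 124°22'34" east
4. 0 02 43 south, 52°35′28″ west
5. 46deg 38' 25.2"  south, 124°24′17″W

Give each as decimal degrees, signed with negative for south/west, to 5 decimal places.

1. 43.46667, -87.06170
2. 45.05801, -80.81189
3. -8.86933, 124.37611
4. -0.04528, -52.59111
5. -46.64033, -124.40472

Point 1:
  φ: 28′ + 0″ = 28.00000′; 43 + 28.00000/60 = 43.466667
  N ⇒ keep positive
  Longitude: 87° + 3/60 + 42.12/3600 = 87 + 0.050000 + 0.011700 = 87.061700
  hemisphere W, so the sign is −
Point 2:
  Latitude: 3′ + 28.82″ = 3.48033′; 45 + 3.48033/60 = 45.058006
  N ⇒ keep positive
  λ: 80° + 48/60 + 42.8/3600 = 80 + 0.800000 + 0.011889 = 80.811889
  W ⇒ negate
Point 3:
  φ: 8° + 52/60 + 9.6/3600 = 8 + 0.866667 + 0.002667 = 8.869333
  S ⇒ negate
  λ: 124 + 22/60 + 34/3600 = 124.376111
  E → positive
Point 4:
  Latitude: 0 + 2/60 + 43/3600 = 0.045278
  hemisphere S, so the sign is −
  Lon: 35′ + 28″ = 35.46667′; 52 + 35.46667/60 = 52.591111
  hemisphere W, so the sign is −
Point 5:
  Lat: 46 + 38/60 + 25.2/3600 = 46.640333
  S ⇒ negate
  Longitude: 124° + 24/60 + 17/3600 = 124 + 0.400000 + 0.004722 = 124.404722
  W ⇒ negate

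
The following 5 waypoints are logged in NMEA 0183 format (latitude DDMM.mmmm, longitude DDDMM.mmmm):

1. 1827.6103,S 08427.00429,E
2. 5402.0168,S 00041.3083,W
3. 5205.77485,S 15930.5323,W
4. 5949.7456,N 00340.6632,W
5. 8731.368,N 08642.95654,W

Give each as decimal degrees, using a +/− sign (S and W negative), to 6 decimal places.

1. -18.460172, 84.450072
2. -54.033613, -0.688472
3. -52.096248, -159.508872
4. 59.829093, -3.677720
5. 87.522800, -86.715942

Point 1:
  Latitude: split at 2 digits → 18° and 27.6103′; 18 + 27.6103/60 = 18.4601717
  hemisphere S, so the sign is −
  λ: split at 3 digits → 084° and 27.00429′; 84 + 27.00429/60 = 84.4500715
  E → positive
Point 2:
  Latitude: degrees = first 2 digits = 54, minutes = 2.0168; 54 + 2.0168/60 = 54.0336133
  S ⇒ negate
  Longitude: split at 3 digits → 000° and 41.3083′; 0 + 41.3083/60 = 0.6884717
  W ⇒ negate
Point 3:
  φ: split at 2 digits → 52° and 5.77485′; 52 + 5.77485/60 = 52.0962475
  S ⇒ negate
  λ: degrees = first 3 digits = 159, minutes = 30.5323; 159 + 30.5323/60 = 159.5088717
  hemisphere W, so the sign is −
Point 4:
  Latitude: degrees = first 2 digits = 59, minutes = 49.7456; 59 + 49.7456/60 = 59.8290933
  N ⇒ keep positive
  λ: degrees = first 3 digits = 3, minutes = 40.6632; 3 + 40.6632/60 = 3.6777200
  W → negative
Point 5:
  Latitude: degrees = first 2 digits = 87, minutes = 31.368; 87 + 31.368/60 = 87.5228000
  N → positive
  Lon: split at 3 digits → 086° and 42.95654′; 86 + 42.95654/60 = 86.7159423
  W → negative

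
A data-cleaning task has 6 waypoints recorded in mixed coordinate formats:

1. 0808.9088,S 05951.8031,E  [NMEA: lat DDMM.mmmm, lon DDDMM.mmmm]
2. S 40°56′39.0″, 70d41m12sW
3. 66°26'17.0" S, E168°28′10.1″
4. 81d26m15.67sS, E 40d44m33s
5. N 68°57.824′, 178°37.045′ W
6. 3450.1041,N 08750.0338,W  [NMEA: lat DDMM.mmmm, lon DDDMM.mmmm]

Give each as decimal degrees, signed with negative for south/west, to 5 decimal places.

Point 1:
  Latitude: split at 2 digits → 08° and 8.9088′; 8 + 8.9088/60 = 8.148480
  hemisphere S, so the sign is −
  Lon: degrees = first 3 digits = 59, minutes = 51.8031; 59 + 51.8031/60 = 59.863385
  E → positive
Point 2:
  Latitude: 56′ + 39″ = 56.65000′; 40 + 56.65000/60 = 40.944167
  S ⇒ negate
  λ: 70° + 41/60 + 12/3600 = 70 + 0.683333 + 0.003333 = 70.686667
  W ⇒ negate
Point 3:
  φ: 66° + 26/60 + 17/3600 = 66 + 0.433333 + 0.004722 = 66.438056
  hemisphere S, so the sign is −
  λ: 168 + 28/60 + 10.1/3600 = 168.469472
  E ⇒ keep positive
Point 4:
  Lat: 81° + 26/60 + 15.67/3600 = 81 + 0.433333 + 0.004353 = 81.437686
  hemisphere S, so the sign is −
  Longitude: 44′ + 33″ = 44.55000′; 40 + 44.55000/60 = 40.742500
  E → positive
Point 5:
  Latitude: 57.824′ = 0.963733°; total 68.963733
  N → positive
  Longitude: 178 + 37.045/60 = 178.617417
  W → negative
Point 6:
  Latitude: split at 2 digits → 34° and 50.1041′; 34 + 50.1041/60 = 34.835068
  N ⇒ keep positive
  λ: split at 3 digits → 087° and 50.0338′; 87 + 50.0338/60 = 87.833897
  hemisphere W, so the sign is −

1. -8.14848, 59.86339
2. -40.94417, -70.68667
3. -66.43806, 168.46947
4. -81.43769, 40.74250
5. 68.96373, -178.61742
6. 34.83507, -87.83390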